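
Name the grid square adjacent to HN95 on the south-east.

IN04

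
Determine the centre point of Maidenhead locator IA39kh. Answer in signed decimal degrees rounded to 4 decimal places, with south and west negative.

-80.6875, -13.1250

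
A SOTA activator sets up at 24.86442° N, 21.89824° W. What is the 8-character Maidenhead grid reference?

Shift to the Maidenhead origin (180°W, 90°S): lon 158.10176, lat 114.86442.
Field: 158.10176/20 → 7 → H, 114.86442/10 → 11 → L; chars HL.
Square: 18.10176/2 → 9, 4.86442/1 → 4; chars 94.
Subsquare: 0.10176/0.0833333 → 1 → b, 0.86442/0.0416667 → 20 → u; chars bu.
Extended square: 0.01843/0.00833333 → 2, 0.03109/0.00416667 → 7; chars 27.

HL94bu27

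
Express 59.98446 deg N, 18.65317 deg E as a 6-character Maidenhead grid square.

Shift to the Maidenhead origin (180°W, 90°S): lon 198.6532, lat 149.9845.
Field: 198.6532/20 → 9 → J, 149.9845/10 → 14 → O; chars JO.
Square: 18.6532/2 → 9, 9.9845/1 → 9; chars 99.
Subsquare: 0.6532/0.0833333 → 7 → h, 0.9845/0.0416667 → 23 → x; chars hx.

JO99hx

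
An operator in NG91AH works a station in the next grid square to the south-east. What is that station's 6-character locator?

NG91bg

Longitude subsquare a = 0; +1 → 1 = b.
Latitude subsquare h = 7; −1 → 6 = g.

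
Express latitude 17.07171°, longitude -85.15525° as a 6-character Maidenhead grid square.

EK77kb

Add 180° to longitude and 90° to latitude: 94.8448, 107.0717.
Field (20°×10°, letters A–R): lon ⌊94.8448/20⌋ = 4 → E; lat ⌊107.0717/10⌋ = 10 → K.
Square (2°×1°, digits 0–9): lon ⌊14.8448/2⌋ = 7; lat ⌊7.0717/1⌋ = 7.
Subsquare (5′×2.5′, letters a–x): lon ⌊0.8448/0.0833333⌋ = 10 → k; lat ⌊0.0717/0.0416667⌋ = 1 → b.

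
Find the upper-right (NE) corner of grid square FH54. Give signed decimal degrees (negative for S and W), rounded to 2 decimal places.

-15.00, -68.00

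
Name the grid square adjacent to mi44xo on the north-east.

Longitude subsquare x = 23; +1 → 24, wraps to 0 = a, carry into square.
Longitude square 4; +1 → 5.
Latitude subsquare o = 14; +1 → 15 = p.

MI54ap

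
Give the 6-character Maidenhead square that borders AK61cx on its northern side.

AK62ca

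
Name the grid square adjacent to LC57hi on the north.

LC57hj

Latitude subsquare i = 8; +1 → 9 = j.
The longitude characters are unchanged.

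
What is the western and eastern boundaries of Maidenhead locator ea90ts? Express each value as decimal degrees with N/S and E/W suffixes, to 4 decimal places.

80.4167° W, 80.3333° W

Field E=4, A=0: +4·20° lon, +0·10° lat → SW at lon -100°, lat -90°.
Square 9, 0: +9·2° lon, +0·1° lat → SW at lon -82°, lat -90°.
Subsquare t=19, s=18: +19·0.0833333° lon, +18·0.0416667° lat → SW at lon -80.4167°, lat -89.25°.
Cell spans 0.0833333° lon × 0.0416667° lat.
west 80.4167° W, east 80.3333° W.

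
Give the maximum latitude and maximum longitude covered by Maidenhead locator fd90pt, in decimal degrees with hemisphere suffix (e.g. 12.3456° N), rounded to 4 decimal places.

59.1667° S, 60.6667° W

Field F=5, D=3: +5·20° lon, +3·10° lat → SW at lon -80°, lat -60°.
Square 9, 0: +9·2° lon, +0·1° lat → SW at lon -62°, lat -60°.
Subsquare p=15, t=19: +15·0.0833333° lon, +19·0.0416667° lat → SW at lon -60.75°, lat -59.2083°.
Cell spans 0.0833333° lon × 0.0416667° lat. NE corner is SW corner plus one full cell.
latitude 59.1667° S, longitude 60.6667° W.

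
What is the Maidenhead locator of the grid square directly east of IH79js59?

IH79js69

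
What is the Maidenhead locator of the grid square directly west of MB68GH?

Longitude subsquare g = 6; −1 → 5 = f.
The latitude characters are unchanged.

MB68fh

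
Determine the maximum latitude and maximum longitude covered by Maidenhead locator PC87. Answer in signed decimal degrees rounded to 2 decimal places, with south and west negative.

-62.00, 138.00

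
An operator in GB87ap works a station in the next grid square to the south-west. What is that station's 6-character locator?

GB77xo

Longitude subsquare a = 0; −1 → -1, wraps to 23 = x, carry into square.
Longitude square 8; −1 → 7.
Latitude subsquare p = 15; −1 → 14 = o.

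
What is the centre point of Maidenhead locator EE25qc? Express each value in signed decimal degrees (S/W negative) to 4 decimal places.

Field E=4, E=4: +4·20° lon, +4·10° lat → SW at lon -100°, lat -50°.
Square 2, 5: +2·2° lon, +5·1° lat → SW at lon -96°, lat -45°.
Subsquare q=16, c=2: +16·0.0833333° lon, +2·0.0416667° lat → SW at lon -94.6667°, lat -44.9167°.
Cell spans 0.0833333° lon × 0.0416667° lat. Centre is SW corner plus half of each.
latitude -44.8958, longitude -94.6250.

-44.8958, -94.6250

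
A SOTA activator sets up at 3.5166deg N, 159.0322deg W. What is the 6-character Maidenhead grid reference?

BJ03lm

Offset from 180°W / 90°S: lon 20.9678°, lat 93.5166°.
Field: lon ⌊20.9678/20⌋ = 1 → B; lat ⌊93.5166/10⌋ = 9 → J.
Square: lon ⌊0.9678/2⌋ = 0; lat ⌊3.5166/1⌋ = 3.
Subsquare: lon ⌊0.9678/0.0833333⌋ = 11 → l; lat ⌊0.5166/0.0416667⌋ = 12 → m.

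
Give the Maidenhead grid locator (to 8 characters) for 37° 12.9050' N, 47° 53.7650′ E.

LM37wf71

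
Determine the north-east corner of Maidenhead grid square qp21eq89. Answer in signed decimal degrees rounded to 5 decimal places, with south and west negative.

Field Q=16, P=15: +16·20° lon, +15·10° lat → SW at lon 140°, lat 60°.
Square 2, 1: +2·2° lon, +1·1° lat → SW at lon 144°, lat 61°.
Subsquare e=4, q=16: +4·0.0833333° lon, +16·0.0416667° lat → SW at lon 144.333°, lat 61.6667°.
Extended square 8, 9: +8·0.00833333° lon, +9·0.00416667° lat → SW at lon 144.4°, lat 61.7042°.
Cell spans 0.00833333° lon × 0.00416667° lat. NE corner is SW corner plus one full cell.
latitude 61.70833, longitude 144.40833.

61.70833, 144.40833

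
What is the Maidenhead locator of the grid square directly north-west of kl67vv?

KL67uw

Longitude subsquare v = 21; −1 → 20 = u.
Latitude subsquare v = 21; +1 → 22 = w.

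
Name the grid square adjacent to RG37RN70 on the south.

Latitude extended square 0; −1 → -1, wraps to 9, carry into subsquare.
Latitude subsquare n = 13; −1 → 12 = m.
The longitude characters are unchanged.

RG37rm79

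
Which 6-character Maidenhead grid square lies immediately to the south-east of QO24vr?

QO24wq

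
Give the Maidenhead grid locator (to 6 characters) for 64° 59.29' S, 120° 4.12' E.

PC05aa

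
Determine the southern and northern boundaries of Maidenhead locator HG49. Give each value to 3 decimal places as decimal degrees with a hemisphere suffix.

21.000° S, 20.000° S

Field H=7, G=6: +7·20° lon, +6·10° lat → SW at lon -40°, lat -30°.
Square 4, 9: +4·2° lon, +9·1° lat → SW at lon -32°, lat -21°.
Cell spans 2° lon × 1° lat.
south 21.000° S, north 20.000° S.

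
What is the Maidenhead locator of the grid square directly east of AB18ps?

Longitude subsquare p = 15; +1 → 16 = q.
The latitude characters are unchanged.

AB18qs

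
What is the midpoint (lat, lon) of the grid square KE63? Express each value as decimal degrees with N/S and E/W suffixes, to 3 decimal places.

46.500° S, 33.000° E

Field K=10, E=4: +10·20° lon, +4·10° lat → SW at lon 20°, lat -50°.
Square 6, 3: +6·2° lon, +3·1° lat → SW at lon 32°, lat -47°.
Cell spans 2° lon × 1° lat. Centre is SW corner plus half of each.
latitude 46.500° S, longitude 33.000° E.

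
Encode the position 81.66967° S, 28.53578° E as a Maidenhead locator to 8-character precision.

KA48gh49

Offset from 180°W / 90°S: lon 208.53578°, lat 8.33033°.
Field: lon ⌊208.53578/20⌋ = 10 → K; lat ⌊8.33033/10⌋ = 0 → A.
Square: lon ⌊8.53578/2⌋ = 4; lat ⌊8.33033/1⌋ = 8.
Subsquare: lon ⌊0.53578/0.0833333⌋ = 6 → g; lat ⌊0.33033/0.0416667⌋ = 7 → h.
Extended square: lon ⌊0.03578/0.00833333⌋ = 4; lat ⌊0.03866/0.00416667⌋ = 9.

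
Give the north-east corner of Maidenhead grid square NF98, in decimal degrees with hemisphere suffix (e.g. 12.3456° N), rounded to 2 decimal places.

Field N=13, F=5: +13·20° lon, +5·10° lat → SW at lon 80°, lat -40°.
Square 9, 8: +9·2° lon, +8·1° lat → SW at lon 98°, lat -32°.
Cell spans 2° lon × 1° lat. NE corner is SW corner plus one full cell.
latitude 31.00° S, longitude 100.00° E.

31.00° S, 100.00° E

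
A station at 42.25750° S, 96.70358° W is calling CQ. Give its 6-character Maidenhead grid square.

Add 180° to longitude and 90° to latitude: 83.2964, 47.7425.
Field: lon ⌊83.2964/20⌋ = 4 → E; lat ⌊47.7425/10⌋ = 4 → E.
Square: lon ⌊3.2964/2⌋ = 1; lat ⌊7.7425/1⌋ = 7.
Subsquare: lon ⌊1.2964/0.0833333⌋ = 15 → p; lat ⌊0.7425/0.0416667⌋ = 17 → r.

EE17pr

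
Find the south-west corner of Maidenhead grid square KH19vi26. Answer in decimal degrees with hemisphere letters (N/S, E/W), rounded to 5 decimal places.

Field K=10, H=7: +10·20° lon, +7·10° lat → SW at lon 20°, lat -20°.
Square 1, 9: +1·2° lon, +9·1° lat → SW at lon 22°, lat -11°.
Subsquare v=21, i=8: +21·0.0833333° lon, +8·0.0416667° lat → SW at lon 23.75°, lat -10.6667°.
Extended square 2, 6: +2·0.00833333° lon, +6·0.00416667° lat → SW at lon 23.7667°, lat -10.6417°.
latitude 10.64167° S, longitude 23.76667° E.

10.64167° S, 23.76667° E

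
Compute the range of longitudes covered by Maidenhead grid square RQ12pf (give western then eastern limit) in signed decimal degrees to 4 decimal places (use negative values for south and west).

Field R=17, Q=16: +17·20° lon, +16·10° lat → SW at lon 160°, lat 70°.
Square 1, 2: +1·2° lon, +2·1° lat → SW at lon 162°, lat 72°.
Subsquare p=15, f=5: +15·0.0833333° lon, +5·0.0416667° lat → SW at lon 163.25°, lat 72.2083°.
Cell spans 0.0833333° lon × 0.0416667° lat.
west 163.2500, east 163.3333.

163.2500, 163.3333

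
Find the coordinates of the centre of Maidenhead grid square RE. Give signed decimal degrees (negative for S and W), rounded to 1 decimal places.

Field R=17, E=4: +17·20° lon, +4·10° lat → SW at lon 160°, lat -50°.
Cell spans 20° lon × 10° lat. Centre is SW corner plus half of each.
latitude -45.0, longitude 170.0.

-45.0, 170.0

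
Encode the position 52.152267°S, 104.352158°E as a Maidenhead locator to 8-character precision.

OD27eu23

Add 180° to longitude and 90° to latitude: 284.35216, 37.84773.
Field: lon ⌊284.35216/20⌋ = 14 → O; lat ⌊37.84773/10⌋ = 3 → D.
Square: lon ⌊4.35216/2⌋ = 2; lat ⌊7.84773/1⌋ = 7.
Subsquare: lon ⌊0.35216/0.0833333⌋ = 4 → e; lat ⌊0.84773/0.0416667⌋ = 20 → u.
Extended square: lon ⌊0.01882/0.00833333⌋ = 2; lat ⌊0.01440/0.00416667⌋ = 3.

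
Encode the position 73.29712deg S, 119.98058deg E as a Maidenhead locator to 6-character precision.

OB96xq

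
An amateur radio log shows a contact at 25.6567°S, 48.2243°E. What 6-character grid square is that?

LG44ci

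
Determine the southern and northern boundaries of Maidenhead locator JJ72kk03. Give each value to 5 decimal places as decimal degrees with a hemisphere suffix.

2.42917° N, 2.43333° N

Field J=9, J=9: +9·20° lon, +9·10° lat → SW at lon 0°, lat 0°.
Square 7, 2: +7·2° lon, +2·1° lat → SW at lon 14°, lat 2°.
Subsquare k=10, k=10: +10·0.0833333° lon, +10·0.0416667° lat → SW at lon 14.8333°, lat 2.41667°.
Extended square 0, 3: +0·0.00833333° lon, +3·0.00416667° lat → SW at lon 14.8333°, lat 2.42917°.
Cell spans 0.00833333° lon × 0.00416667° lat.
south 2.42917° N, north 2.43333° N.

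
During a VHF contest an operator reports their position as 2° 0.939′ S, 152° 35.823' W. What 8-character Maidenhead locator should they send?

BI37qx86

Add 180° to longitude and 90° to latitude: 27.40295, 87.98435.
Field (20°×10°, letters A–R): 27.40295/20 → 1 → B, 87.98435/10 → 8 → I; chars BI.
Square (2°×1°, digits 0–9): 7.40295/2 → 3, 7.98435/1 → 7; chars 37.
Subsquare (5′×2.5′, letters a–x): 1.40295/0.0833333 → 16 → q, 0.98435/0.0416667 → 23 → x; chars qx.
Extended square (30″×15″, digits 0–9): 0.06962/0.00833333 → 8, 0.02602/0.00416667 → 6; chars 86.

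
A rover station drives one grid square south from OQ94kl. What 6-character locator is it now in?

OQ94kk

Latitude subsquare l = 11; −1 → 10 = k.
The longitude characters are unchanged.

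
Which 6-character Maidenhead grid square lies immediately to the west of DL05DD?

DL05cd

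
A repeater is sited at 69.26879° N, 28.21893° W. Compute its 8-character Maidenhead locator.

Offset from 180°W / 90°S: lon 151.78107°, lat 159.26879°.
Field (20°×10°, letters A–R): lon ⌊151.78107/20⌋ = 7 → H; lat ⌊159.26879/10⌋ = 15 → P.
Square (2°×1°, digits 0–9): lon ⌊11.78107/2⌋ = 5; lat ⌊9.26879/1⌋ = 9.
Subsquare (5′×2.5′, letters a–x): lon ⌊1.78107/0.0833333⌋ = 21 → v; lat ⌊0.26879/0.0416667⌋ = 6 → g.
Extended square (30″×15″, digits 0–9): lon ⌊0.03107/0.00833333⌋ = 3; lat ⌊0.01879/0.00416667⌋ = 4.

HP59vg34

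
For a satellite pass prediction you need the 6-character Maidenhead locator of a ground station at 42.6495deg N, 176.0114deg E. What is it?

Shift to the Maidenhead origin (180°W, 90°S): lon 356.0114, lat 132.6495.
Field (20°×10°, letters A–R): lon ⌊356.0114/20⌋ = 17 → R; lat ⌊132.6495/10⌋ = 13 → N.
Square (2°×1°, digits 0–9): lon ⌊16.0114/2⌋ = 8; lat ⌊2.6495/1⌋ = 2.
Subsquare (5′×2.5′, letters a–x): lon ⌊0.0114/0.0833333⌋ = 0 → a; lat ⌊0.6495/0.0416667⌋ = 15 → p.

RN82ap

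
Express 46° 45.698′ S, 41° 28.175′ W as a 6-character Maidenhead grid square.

GE93gf

Shift to the Maidenhead origin (180°W, 90°S): lon 138.5304, lat 43.2384.
Field (20°×10°, letters A–R): 138.5304/20 → 6 → G, 43.2384/10 → 4 → E; chars GE.
Square (2°×1°, digits 0–9): 18.5304/2 → 9, 3.2384/1 → 3; chars 93.
Subsquare (5′×2.5′, letters a–x): 0.5304/0.0833333 → 6 → g, 0.2384/0.0416667 → 5 → f; chars gf.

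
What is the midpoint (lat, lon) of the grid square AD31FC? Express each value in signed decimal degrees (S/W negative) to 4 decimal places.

-58.8958, -173.5417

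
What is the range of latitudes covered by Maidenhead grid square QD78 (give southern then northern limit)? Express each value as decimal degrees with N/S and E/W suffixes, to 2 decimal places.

Field Q=16, D=3: +16·20° lon, +3·10° lat → SW at lon 140°, lat -60°.
Square 7, 8: +7·2° lon, +8·1° lat → SW at lon 154°, lat -52°.
Cell spans 2° lon × 1° lat.
south 52.00° S, north 51.00° S.

52.00° S, 51.00° S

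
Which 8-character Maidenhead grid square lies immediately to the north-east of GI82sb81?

GI82sb92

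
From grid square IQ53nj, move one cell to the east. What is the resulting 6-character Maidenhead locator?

IQ53oj

Longitude subsquare n = 13; +1 → 14 = o.
The latitude characters are unchanged.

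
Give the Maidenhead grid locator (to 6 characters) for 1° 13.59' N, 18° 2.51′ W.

IJ01xf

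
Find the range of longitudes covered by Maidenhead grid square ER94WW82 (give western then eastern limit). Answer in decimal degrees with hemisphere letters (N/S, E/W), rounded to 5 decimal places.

80.10000° W, 80.09167° W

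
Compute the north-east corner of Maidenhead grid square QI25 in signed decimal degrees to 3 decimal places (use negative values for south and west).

-4.000, 146.000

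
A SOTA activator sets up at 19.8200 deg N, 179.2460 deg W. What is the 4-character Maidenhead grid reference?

Shift to the Maidenhead origin (180°W, 90°S): lon 0.75, lat 109.82.
Field: 0.75/20 → 0 → A, 109.82/10 → 10 → K; chars AK.
Square: 0.75/2 → 0, 9.82/1 → 9; chars 09.

AK09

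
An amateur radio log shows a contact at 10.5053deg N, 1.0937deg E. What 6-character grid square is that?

JK00nm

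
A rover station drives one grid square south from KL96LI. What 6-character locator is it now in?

KL96lh

Latitude subsquare i = 8; −1 → 7 = h.
The longitude characters are unchanged.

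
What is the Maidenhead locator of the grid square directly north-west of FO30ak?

FO20xl

Longitude subsquare a = 0; −1 → -1, wraps to 23 = x, carry into square.
Longitude square 3; −1 → 2.
Latitude subsquare k = 10; +1 → 11 = l.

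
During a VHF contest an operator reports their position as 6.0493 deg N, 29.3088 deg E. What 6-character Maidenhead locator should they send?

Offset from 180°W / 90°S: lon 209.3088°, lat 96.0493°.
Field: lon ⌊209.3088/20⌋ = 10 → K; lat ⌊96.0493/10⌋ = 9 → J.
Square: lon ⌊9.3088/2⌋ = 4; lat ⌊6.0493/1⌋ = 6.
Subsquare: lon ⌊1.3088/0.0833333⌋ = 15 → p; lat ⌊0.0493/0.0416667⌋ = 1 → b.

KJ46pb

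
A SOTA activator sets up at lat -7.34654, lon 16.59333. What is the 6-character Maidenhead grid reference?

JI82hp

Add 180° to longitude and 90° to latitude: 196.5933, 82.6535.
Field: lon ⌊196.5933/20⌋ = 9 → J; lat ⌊82.6535/10⌋ = 8 → I.
Square: lon ⌊16.5933/2⌋ = 8; lat ⌊2.6535/1⌋ = 2.
Subsquare: lon ⌊0.5933/0.0833333⌋ = 7 → h; lat ⌊0.6535/0.0416667⌋ = 15 → p.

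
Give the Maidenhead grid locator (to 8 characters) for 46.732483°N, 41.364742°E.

Add 180° to longitude and 90° to latitude: 221.36474, 136.73248.
Field: lon ⌊221.36474/20⌋ = 11 → L; lat ⌊136.73248/10⌋ = 13 → N.
Square: lon ⌊1.36474/2⌋ = 0; lat ⌊6.73248/1⌋ = 6.
Subsquare: lon ⌊1.36474/0.0833333⌋ = 16 → q; lat ⌊0.73248/0.0416667⌋ = 17 → r.
Extended square: lon ⌊0.03141/0.00833333⌋ = 3; lat ⌊0.02415/0.00416667⌋ = 5.

LN06qr35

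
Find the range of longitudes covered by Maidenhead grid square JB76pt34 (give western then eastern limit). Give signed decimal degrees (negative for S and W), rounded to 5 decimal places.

Field J=9, B=1: +9·20° lon, +1·10° lat → SW at lon 0°, lat -80°.
Square 7, 6: +7·2° lon, +6·1° lat → SW at lon 14°, lat -74°.
Subsquare p=15, t=19: +15·0.0833333° lon, +19·0.0416667° lat → SW at lon 15.25°, lat -73.2083°.
Extended square 3, 4: +3·0.00833333° lon, +4·0.00416667° lat → SW at lon 15.275°, lat -73.1917°.
Cell spans 0.00833333° lon × 0.00416667° lat.
west 15.27500, east 15.28333.

15.27500, 15.28333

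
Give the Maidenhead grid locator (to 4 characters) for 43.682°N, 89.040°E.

Shift to the Maidenhead origin (180°W, 90°S): lon 269.04, lat 133.68.
Field (20°×10°, letters A–R): lon ⌊269.04/20⌋ = 13 → N; lat ⌊133.68/10⌋ = 13 → N.
Square (2°×1°, digits 0–9): lon ⌊9.04/2⌋ = 4; lat ⌊3.68/1⌋ = 3.

NN43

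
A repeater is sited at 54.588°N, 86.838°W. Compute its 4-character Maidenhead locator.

EO64

Offset from 180°W / 90°S: lon 93.16°, lat 144.59°.
Field: 93.16/20 → 4 → E, 144.59/10 → 14 → O; chars EO.
Square: 13.16/2 → 6, 4.59/1 → 4; chars 64.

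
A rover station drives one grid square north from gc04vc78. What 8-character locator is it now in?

GC04vc79

Latitude extended square 8; +1 → 9.
The longitude characters are unchanged.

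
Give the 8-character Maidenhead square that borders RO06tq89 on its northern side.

RO06tr80

Latitude extended square 9; +1 → 10, wraps to 0, carry into subsquare.
Latitude subsquare q = 16; +1 → 17 = r.
The longitude characters are unchanged.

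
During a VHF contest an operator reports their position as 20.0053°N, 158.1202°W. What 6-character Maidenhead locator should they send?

Shift to the Maidenhead origin (180°W, 90°S): lon 21.8798, lat 110.0053.
Field: lon ⌊21.8798/20⌋ = 1 → B; lat ⌊110.0053/10⌋ = 11 → L.
Square: lon ⌊1.8798/2⌋ = 0; lat ⌊0.0053/1⌋ = 0.
Subsquare: lon ⌊1.8798/0.0833333⌋ = 22 → w; lat ⌊0.0053/0.0416667⌋ = 0 → a.

BL00wa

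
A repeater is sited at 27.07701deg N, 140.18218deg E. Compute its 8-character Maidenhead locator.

Shift to the Maidenhead origin (180°W, 90°S): lon 320.18218, lat 117.07701.
Field (20°×10°, letters A–R): lon ⌊320.18218/20⌋ = 16 → Q; lat ⌊117.07701/10⌋ = 11 → L.
Square (2°×1°, digits 0–9): lon ⌊0.18218/2⌋ = 0; lat ⌊7.07701/1⌋ = 7.
Subsquare (5′×2.5′, letters a–x): lon ⌊0.18218/0.0833333⌋ = 2 → c; lat ⌊0.07701/0.0416667⌋ = 1 → b.
Extended square (30″×15″, digits 0–9): lon ⌊0.01551/0.00833333⌋ = 1; lat ⌊0.03534/0.00416667⌋ = 8.

QL07cb18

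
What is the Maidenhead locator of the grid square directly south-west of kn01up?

KN01to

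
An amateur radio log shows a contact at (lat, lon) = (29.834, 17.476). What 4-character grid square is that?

JL89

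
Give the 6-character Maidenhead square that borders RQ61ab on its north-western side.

RQ51xc

Longitude subsquare a = 0; −1 → -1, wraps to 23 = x, carry into square.
Longitude square 6; −1 → 5.
Latitude subsquare b = 1; +1 → 2 = c.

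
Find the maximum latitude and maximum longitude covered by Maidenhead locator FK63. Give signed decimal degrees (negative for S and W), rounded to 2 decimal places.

14.00, -66.00

Field F=5, K=10: +5·20° lon, +10·10° lat → SW at lon -80°, lat 10°.
Square 6, 3: +6·2° lon, +3·1° lat → SW at lon -68°, lat 13°.
Cell spans 2° lon × 1° lat. NE corner is SW corner plus one full cell.
latitude 14.00, longitude -66.00.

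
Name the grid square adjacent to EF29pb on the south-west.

EF29oa

Longitude subsquare p = 15; −1 → 14 = o.
Latitude subsquare b = 1; −1 → 0 = a.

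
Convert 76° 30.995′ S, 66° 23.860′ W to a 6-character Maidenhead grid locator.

FB63tl

Shift to the Maidenhead origin (180°W, 90°S): lon 113.6023, lat 13.4834.
Field: lon ⌊113.6023/20⌋ = 5 → F; lat ⌊13.4834/10⌋ = 1 → B.
Square: lon ⌊13.6023/2⌋ = 6; lat ⌊3.4834/1⌋ = 3.
Subsquare: lon ⌊1.6023/0.0833333⌋ = 19 → t; lat ⌊0.4834/0.0416667⌋ = 11 → l.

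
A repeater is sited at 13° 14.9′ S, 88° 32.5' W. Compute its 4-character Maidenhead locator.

Add 180° to longitude and 90° to latitude: 91.46, 76.75.
Field: lon ⌊91.46/20⌋ = 4 → E; lat ⌊76.75/10⌋ = 7 → H.
Square: lon ⌊11.46/2⌋ = 5; lat ⌊6.75/1⌋ = 6.

EH56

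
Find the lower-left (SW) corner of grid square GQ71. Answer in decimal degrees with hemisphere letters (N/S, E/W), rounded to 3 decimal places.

Field G=6, Q=16: +6·20° lon, +16·10° lat → SW at lon -60°, lat 70°.
Square 7, 1: +7·2° lon, +1·1° lat → SW at lon -46°, lat 71°.
latitude 71.000° N, longitude 46.000° W.

71.000° N, 46.000° W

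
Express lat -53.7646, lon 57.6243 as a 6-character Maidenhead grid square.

LD86tf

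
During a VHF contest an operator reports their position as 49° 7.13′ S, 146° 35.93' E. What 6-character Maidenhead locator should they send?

QE30hv

Shift to the Maidenhead origin (180°W, 90°S): lon 326.5988, lat 40.8812.
Field: 326.5988/20 → 16 → Q, 40.8812/10 → 4 → E; chars QE.
Square: 6.5988/2 → 3, 0.8812/1 → 0; chars 30.
Subsquare: 0.5988/0.0833333 → 7 → h, 0.8812/0.0416667 → 21 → v; chars hv.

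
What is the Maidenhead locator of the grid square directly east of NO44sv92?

Longitude extended square 9; +1 → 10, wraps to 0, carry into subsquare.
Longitude subsquare s = 18; +1 → 19 = t.
The latitude characters are unchanged.

NO44tv02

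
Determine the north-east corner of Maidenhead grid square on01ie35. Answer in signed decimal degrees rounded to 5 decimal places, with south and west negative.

Field O=14, N=13: +14·20° lon, +13·10° lat → SW at lon 100°, lat 40°.
Square 0, 1: +0·2° lon, +1·1° lat → SW at lon 100°, lat 41°.
Subsquare i=8, e=4: +8·0.0833333° lon, +4·0.0416667° lat → SW at lon 100.667°, lat 41.1667°.
Extended square 3, 5: +3·0.00833333° lon, +5·0.00416667° lat → SW at lon 100.692°, lat 41.1875°.
Cell spans 0.00833333° lon × 0.00416667° lat. NE corner is SW corner plus one full cell.
latitude 41.19167, longitude 100.70000.

41.19167, 100.70000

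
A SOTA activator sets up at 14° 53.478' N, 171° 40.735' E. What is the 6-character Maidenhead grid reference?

Add 180° to longitude and 90° to latitude: 351.6789, 104.8913.
Field (20°×10°, letters A–R): lon ⌊351.6789/20⌋ = 17 → R; lat ⌊104.8913/10⌋ = 10 → K.
Square (2°×1°, digits 0–9): lon ⌊11.6789/2⌋ = 5; lat ⌊4.8913/1⌋ = 4.
Subsquare (5′×2.5′, letters a–x): lon ⌊1.6789/0.0833333⌋ = 20 → u; lat ⌊0.8913/0.0416667⌋ = 21 → v.

RK54uv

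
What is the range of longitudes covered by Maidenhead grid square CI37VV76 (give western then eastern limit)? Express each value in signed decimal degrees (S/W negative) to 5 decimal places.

-132.19167, -132.18333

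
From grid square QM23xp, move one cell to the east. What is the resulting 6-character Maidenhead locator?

QM33ap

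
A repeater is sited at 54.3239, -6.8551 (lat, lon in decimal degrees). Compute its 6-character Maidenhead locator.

Shift to the Maidenhead origin (180°W, 90°S): lon 173.1449, lat 144.3239.
Field: 173.1449/20 → 8 → I, 144.3239/10 → 14 → O; chars IO.
Square: 13.1449/2 → 6, 4.3239/1 → 4; chars 64.
Subsquare: 1.1449/0.0833333 → 13 → n, 0.3239/0.0416667 → 7 → h; chars nh.

IO64nh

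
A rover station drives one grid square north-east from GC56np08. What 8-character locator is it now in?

GC56np19

Longitude extended square 0; +1 → 1.
Latitude extended square 8; +1 → 9.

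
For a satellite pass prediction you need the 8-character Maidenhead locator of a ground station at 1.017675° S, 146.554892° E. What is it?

QI38gx65

Shift to the Maidenhead origin (180°W, 90°S): lon 326.55489, lat 88.98233.
Field (20°×10°, letters A–R): 326.55489/20 → 16 → Q, 88.98233/10 → 8 → I; chars QI.
Square (2°×1°, digits 0–9): 6.55489/2 → 3, 8.98233/1 → 8; chars 38.
Subsquare (5′×2.5′, letters a–x): 0.55489/0.0833333 → 6 → g, 0.98233/0.0416667 → 23 → x; chars gx.
Extended square (30″×15″, digits 0–9): 0.05489/0.00833333 → 6, 0.02399/0.00416667 → 5; chars 65.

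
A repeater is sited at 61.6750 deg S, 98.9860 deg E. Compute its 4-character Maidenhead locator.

NC98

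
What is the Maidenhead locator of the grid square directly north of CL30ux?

CL31ua

Latitude subsquare x = 23; +1 → 24, wraps to 0 = a, carry into square.
Latitude square 0; +1 → 1.
The longitude characters are unchanged.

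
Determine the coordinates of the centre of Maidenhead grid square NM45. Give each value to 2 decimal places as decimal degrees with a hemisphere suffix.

Field N=13, M=12: +13·20° lon, +12·10° lat → SW at lon 80°, lat 30°.
Square 4, 5: +4·2° lon, +5·1° lat → SW at lon 88°, lat 35°.
Cell spans 2° lon × 1° lat. Centre is SW corner plus half of each.
latitude 35.50° N, longitude 89.00° E.

35.50° N, 89.00° E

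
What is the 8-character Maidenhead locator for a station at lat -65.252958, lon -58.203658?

GC04vr59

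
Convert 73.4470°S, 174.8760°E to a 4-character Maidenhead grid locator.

Offset from 180°W / 90°S: lon 354.88°, lat 16.55°.
Field: lon ⌊354.88/20⌋ = 17 → R; lat ⌊16.55/10⌋ = 1 → B.
Square: lon ⌊14.88/2⌋ = 7; lat ⌊6.55/1⌋ = 6.

RB76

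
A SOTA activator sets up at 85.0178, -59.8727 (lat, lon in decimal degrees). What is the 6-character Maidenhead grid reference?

GR05ba

Shift to the Maidenhead origin (180°W, 90°S): lon 120.1273, lat 175.0178.
Field (20°×10°, letters A–R): 120.1273/20 → 6 → G, 175.0178/10 → 17 → R; chars GR.
Square (2°×1°, digits 0–9): 0.1273/2 → 0, 5.0178/1 → 5; chars 05.
Subsquare (5′×2.5′, letters a–x): 0.1273/0.0833333 → 1 → b, 0.0178/0.0416667 → 0 → a; chars ba.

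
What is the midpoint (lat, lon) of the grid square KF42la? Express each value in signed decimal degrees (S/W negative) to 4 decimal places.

-37.9792, 28.9583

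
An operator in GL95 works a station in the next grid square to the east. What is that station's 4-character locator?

HL05

Longitude square 9; +1 → 10, wraps to 0, carry into field.
Longitude field G = 6; +1 → 7 = H.
The latitude characters are unchanged.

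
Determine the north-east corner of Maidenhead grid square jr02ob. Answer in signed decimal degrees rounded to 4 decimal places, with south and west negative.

82.0833, 1.2500

Field J=9, R=17: +9·20° lon, +17·10° lat → SW at lon 0°, lat 80°.
Square 0, 2: +0·2° lon, +2·1° lat → SW at lon 0°, lat 82°.
Subsquare o=14, b=1: +14·0.0833333° lon, +1·0.0416667° lat → SW at lon 1.16667°, lat 82.0417°.
Cell spans 0.0833333° lon × 0.0416667° lat. NE corner is SW corner plus one full cell.
latitude 82.0833, longitude 1.2500.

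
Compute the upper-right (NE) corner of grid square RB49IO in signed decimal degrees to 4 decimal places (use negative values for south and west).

-70.3750, 168.7500

Field R=17, B=1: +17·20° lon, +1·10° lat → SW at lon 160°, lat -80°.
Square 4, 9: +4·2° lon, +9·1° lat → SW at lon 168°, lat -71°.
Subsquare i=8, o=14: +8·0.0833333° lon, +14·0.0416667° lat → SW at lon 168.667°, lat -70.4167°.
Cell spans 0.0833333° lon × 0.0416667° lat. NE corner is SW corner plus one full cell.
latitude -70.3750, longitude 168.7500.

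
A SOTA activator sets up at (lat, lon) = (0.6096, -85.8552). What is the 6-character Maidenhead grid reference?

Add 180° to longitude and 90° to latitude: 94.1448, 90.6096.
Field: lon ⌊94.1448/20⌋ = 4 → E; lat ⌊90.6096/10⌋ = 9 → J.
Square: lon ⌊14.1448/2⌋ = 7; lat ⌊0.6096/1⌋ = 0.
Subsquare: lon ⌊0.1448/0.0833333⌋ = 1 → b; lat ⌊0.6096/0.0416667⌋ = 14 → o.

EJ70bo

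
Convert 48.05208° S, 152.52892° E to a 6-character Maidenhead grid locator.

QE61gw

Add 180° to longitude and 90° to latitude: 332.5289, 41.9479.
Field: lon ⌊332.5289/20⌋ = 16 → Q; lat ⌊41.9479/10⌋ = 4 → E.
Square: lon ⌊12.5289/2⌋ = 6; lat ⌊1.9479/1⌋ = 1.
Subsquare: lon ⌊0.5289/0.0833333⌋ = 6 → g; lat ⌊0.9479/0.0416667⌋ = 22 → w.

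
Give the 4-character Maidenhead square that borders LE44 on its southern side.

LE43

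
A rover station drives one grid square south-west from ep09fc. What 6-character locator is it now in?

EP09eb

Longitude subsquare f = 5; −1 → 4 = e.
Latitude subsquare c = 2; −1 → 1 = b.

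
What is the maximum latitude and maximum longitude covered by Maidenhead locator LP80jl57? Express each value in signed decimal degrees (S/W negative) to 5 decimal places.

Field L=11, P=15: +11·20° lon, +15·10° lat → SW at lon 40°, lat 60°.
Square 8, 0: +8·2° lon, +0·1° lat → SW at lon 56°, lat 60°.
Subsquare j=9, l=11: +9·0.0833333° lon, +11·0.0416667° lat → SW at lon 56.75°, lat 60.4583°.
Extended square 5, 7: +5·0.00833333° lon, +7·0.00416667° lat → SW at lon 56.7917°, lat 60.4875°.
Cell spans 0.00833333° lon × 0.00416667° lat. NE corner is SW corner plus one full cell.
latitude 60.49167, longitude 56.80000.

60.49167, 56.80000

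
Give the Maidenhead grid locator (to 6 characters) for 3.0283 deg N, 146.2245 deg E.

Shift to the Maidenhead origin (180°W, 90°S): lon 326.2245, lat 93.0283.
Field: 326.2245/20 → 16 → Q, 93.0283/10 → 9 → J; chars QJ.
Square: 6.2245/2 → 3, 3.0283/1 → 3; chars 33.
Subsquare: 0.2245/0.0833333 → 2 → c, 0.0283/0.0416667 → 0 → a; chars ca.

QJ33ca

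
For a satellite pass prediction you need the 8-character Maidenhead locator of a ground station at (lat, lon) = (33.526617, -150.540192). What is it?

Offset from 180°W / 90°S: lon 29.45981°, lat 123.52662°.
Field: lon ⌊29.45981/20⌋ = 1 → B; lat ⌊123.52662/10⌋ = 12 → M.
Square: lon ⌊9.45981/2⌋ = 4; lat ⌊3.52662/1⌋ = 3.
Subsquare: lon ⌊1.45981/0.0833333⌋ = 17 → r; lat ⌊0.52662/0.0416667⌋ = 12 → m.
Extended square: lon ⌊0.04314/0.00833333⌋ = 5; lat ⌊0.02662/0.00416667⌋ = 6.

BM43rm56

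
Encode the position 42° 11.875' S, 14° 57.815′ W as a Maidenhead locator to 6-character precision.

IE27mt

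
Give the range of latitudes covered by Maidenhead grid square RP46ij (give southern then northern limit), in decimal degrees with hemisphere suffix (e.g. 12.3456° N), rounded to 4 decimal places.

66.3750° N, 66.4167° N

Field R=17, P=15: +17·20° lon, +15·10° lat → SW at lon 160°, lat 60°.
Square 4, 6: +4·2° lon, +6·1° lat → SW at lon 168°, lat 66°.
Subsquare i=8, j=9: +8·0.0833333° lon, +9·0.0416667° lat → SW at lon 168.667°, lat 66.375°.
Cell spans 0.0833333° lon × 0.0416667° lat.
south 66.3750° N, north 66.4167° N.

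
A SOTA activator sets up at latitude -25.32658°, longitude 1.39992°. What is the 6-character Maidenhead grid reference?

Shift to the Maidenhead origin (180°W, 90°S): lon 181.3999, lat 64.6734.
Field: lon ⌊181.3999/20⌋ = 9 → J; lat ⌊64.6734/10⌋ = 6 → G.
Square: lon ⌊1.3999/2⌋ = 0; lat ⌊4.6734/1⌋ = 4.
Subsquare: lon ⌊1.3999/0.0833333⌋ = 16 → q; lat ⌊0.6734/0.0416667⌋ = 16 → q.

JG04qq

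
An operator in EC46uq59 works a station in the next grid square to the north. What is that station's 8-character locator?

EC46ur50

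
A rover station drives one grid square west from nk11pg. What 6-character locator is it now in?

NK11og

Longitude subsquare p = 15; −1 → 14 = o.
The latitude characters are unchanged.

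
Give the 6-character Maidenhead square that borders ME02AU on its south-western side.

LE92xt

Longitude subsquare a = 0; −1 → -1, wraps to 23 = x, carry into square.
Longitude square 0; −1 → -1, wraps to 9, carry into field.
Longitude field M = 12; −1 → 11 = L.
Latitude subsquare u = 20; −1 → 19 = t.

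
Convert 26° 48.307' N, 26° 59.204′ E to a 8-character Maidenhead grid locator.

KL36lt83

Shift to the Maidenhead origin (180°W, 90°S): lon 206.98673, lat 116.80512.
Field: 206.98673/20 → 10 → K, 116.80512/10 → 11 → L; chars KL.
Square: 6.98673/2 → 3, 6.80512/1 → 6; chars 36.
Subsquare: 0.98673/0.0833333 → 11 → l, 0.80512/0.0416667 → 19 → t; chars lt.
Extended square: 0.07007/0.00833333 → 8, 0.01345/0.00416667 → 3; chars 83.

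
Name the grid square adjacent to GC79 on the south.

GC78

Latitude square 9; −1 → 8.
The longitude characters are unchanged.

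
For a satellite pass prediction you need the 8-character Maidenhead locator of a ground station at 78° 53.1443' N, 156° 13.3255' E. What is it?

QQ88cv62

Add 180° to longitude and 90° to latitude: 336.22209, 168.88574.
Field: lon ⌊336.22209/20⌋ = 16 → Q; lat ⌊168.88574/10⌋ = 16 → Q.
Square: lon ⌊16.22209/2⌋ = 8; lat ⌊8.88574/1⌋ = 8.
Subsquare: lon ⌊0.22209/0.0833333⌋ = 2 → c; lat ⌊0.88574/0.0416667⌋ = 21 → v.
Extended square: lon ⌊0.05542/0.00833333⌋ = 6; lat ⌊0.01074/0.00416667⌋ = 2.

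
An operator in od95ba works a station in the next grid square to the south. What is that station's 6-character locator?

OD94bx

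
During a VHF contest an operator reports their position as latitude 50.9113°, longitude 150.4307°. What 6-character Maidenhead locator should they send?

Shift to the Maidenhead origin (180°W, 90°S): lon 330.4307, lat 140.9113.
Field: 330.4307/20 → 16 → Q, 140.9113/10 → 14 → O; chars QO.
Square: 10.4307/2 → 5, 0.9113/1 → 0; chars 50.
Subsquare: 0.4307/0.0833333 → 5 → f, 0.9113/0.0416667 → 21 → v; chars fv.

QO50fv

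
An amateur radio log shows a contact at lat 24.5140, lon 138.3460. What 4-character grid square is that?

Add 180° to longitude and 90° to latitude: 318.35, 114.51.
Field: lon ⌊318.35/20⌋ = 15 → P; lat ⌊114.51/10⌋ = 11 → L.
Square: lon ⌊18.35/2⌋ = 9; lat ⌊4.51/1⌋ = 4.

PL94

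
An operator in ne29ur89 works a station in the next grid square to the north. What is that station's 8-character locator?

Latitude extended square 9; +1 → 10, wraps to 0, carry into subsquare.
Latitude subsquare r = 17; +1 → 18 = s.
The longitude characters are unchanged.

NE29us80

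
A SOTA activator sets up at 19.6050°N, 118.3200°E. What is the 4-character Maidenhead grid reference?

OK99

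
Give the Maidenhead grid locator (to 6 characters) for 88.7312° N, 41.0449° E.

LR08mr

Shift to the Maidenhead origin (180°W, 90°S): lon 221.0449, lat 178.7312.
Field (20°×10°, letters A–R): 221.0449/20 → 11 → L, 178.7312/10 → 17 → R; chars LR.
Square (2°×1°, digits 0–9): 1.0449/2 → 0, 8.7312/1 → 8; chars 08.
Subsquare (5′×2.5′, letters a–x): 1.0449/0.0833333 → 12 → m, 0.7312/0.0416667 → 17 → r; chars mr.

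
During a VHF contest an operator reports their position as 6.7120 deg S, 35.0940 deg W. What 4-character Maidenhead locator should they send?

Shift to the Maidenhead origin (180°W, 90°S): lon 144.91, lat 83.29.
Field: lon ⌊144.91/20⌋ = 7 → H; lat ⌊83.29/10⌋ = 8 → I.
Square: lon ⌊4.91/2⌋ = 2; lat ⌊3.29/1⌋ = 3.

HI23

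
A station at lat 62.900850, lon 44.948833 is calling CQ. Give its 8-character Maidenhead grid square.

Offset from 180°W / 90°S: lon 224.94883°, lat 152.90085°.
Field (20°×10°, letters A–R): 224.94883/20 → 11 → L, 152.90085/10 → 15 → P; chars LP.
Square (2°×1°, digits 0–9): 4.94883/2 → 2, 2.90085/1 → 2; chars 22.
Subsquare (5′×2.5′, letters a–x): 0.94883/0.0833333 → 11 → l, 0.90085/0.0416667 → 21 → v; chars lv.
Extended square (30″×15″, digits 0–9): 0.03217/0.00833333 → 3, 0.02585/0.00416667 → 6; chars 36.

LP22lv36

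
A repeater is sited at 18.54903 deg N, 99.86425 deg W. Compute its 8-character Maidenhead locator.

Add 180° to longitude and 90° to latitude: 80.13575, 108.54903.
Field: 80.13575/20 → 4 → E, 108.54903/10 → 10 → K; chars EK.
Square: 0.13575/2 → 0, 8.54903/1 → 8; chars 08.
Subsquare: 0.13575/0.0833333 → 1 → b, 0.54903/0.0416667 → 13 → n; chars bn.
Extended square: 0.05242/0.00833333 → 6, 0.00736/0.00416667 → 1; chars 61.

EK08bn61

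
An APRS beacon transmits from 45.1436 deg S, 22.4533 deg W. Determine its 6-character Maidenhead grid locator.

HE84su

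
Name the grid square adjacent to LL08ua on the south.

LL07ux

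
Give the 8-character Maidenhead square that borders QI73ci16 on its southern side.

Latitude extended square 6; −1 → 5.
The longitude characters are unchanged.

QI73ci15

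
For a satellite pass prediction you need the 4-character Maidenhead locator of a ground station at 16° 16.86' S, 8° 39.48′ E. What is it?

JH43

Add 180° to longitude and 90° to latitude: 188.66, 73.72.
Field: lon ⌊188.66/20⌋ = 9 → J; lat ⌊73.72/10⌋ = 7 → H.
Square: lon ⌊8.66/2⌋ = 4; lat ⌊3.72/1⌋ = 3.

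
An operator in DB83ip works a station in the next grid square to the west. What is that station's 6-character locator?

Longitude subsquare i = 8; −1 → 7 = h.
The latitude characters are unchanged.

DB83hp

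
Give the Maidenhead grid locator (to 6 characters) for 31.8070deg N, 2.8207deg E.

Add 180° to longitude and 90° to latitude: 182.8207, 121.8070.
Field: lon ⌊182.8207/20⌋ = 9 → J; lat ⌊121.8070/10⌋ = 12 → M.
Square: lon ⌊2.8207/2⌋ = 1; lat ⌊1.8070/1⌋ = 1.
Subsquare: lon ⌊0.8207/0.0833333⌋ = 9 → j; lat ⌊0.8070/0.0416667⌋ = 19 → t.

JM11jt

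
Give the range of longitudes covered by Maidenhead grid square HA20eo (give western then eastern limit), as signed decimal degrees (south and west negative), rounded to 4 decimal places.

-35.6667, -35.5833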